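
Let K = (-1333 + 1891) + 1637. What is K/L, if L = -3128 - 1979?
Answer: -2195/5107 ≈ -0.42980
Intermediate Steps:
K = 2195 (K = 558 + 1637 = 2195)
L = -5107
K/L = 2195/(-5107) = 2195*(-1/5107) = -2195/5107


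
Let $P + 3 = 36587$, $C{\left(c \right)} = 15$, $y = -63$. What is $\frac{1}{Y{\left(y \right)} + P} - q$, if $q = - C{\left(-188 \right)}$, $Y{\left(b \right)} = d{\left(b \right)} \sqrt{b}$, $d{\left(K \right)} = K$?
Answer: $\frac{20079623129}{1338639103} + \frac{189 i \sqrt{7}}{1338639103} \approx 15.0 + 3.7355 \cdot 10^{-7} i$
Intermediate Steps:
$Y{\left(b \right)} = b^{\frac{3}{2}}$ ($Y{\left(b \right)} = b \sqrt{b} = b^{\frac{3}{2}}$)
$P = 36584$ ($P = -3 + 36587 = 36584$)
$q = -15$ ($q = \left(-1\right) 15 = -15$)
$\frac{1}{Y{\left(y \right)} + P} - q = \frac{1}{\left(-63\right)^{\frac{3}{2}} + 36584} - -15 = \frac{1}{- 189 i \sqrt{7} + 36584} + 15 = \frac{1}{36584 - 189 i \sqrt{7}} + 15 = 15 + \frac{1}{36584 - 189 i \sqrt{7}}$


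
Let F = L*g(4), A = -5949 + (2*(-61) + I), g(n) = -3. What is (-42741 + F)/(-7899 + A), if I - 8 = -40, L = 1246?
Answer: 46479/14002 ≈ 3.3195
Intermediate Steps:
I = -32 (I = 8 - 40 = -32)
A = -6103 (A = -5949 + (2*(-61) - 32) = -5949 + (-122 - 32) = -5949 - 154 = -6103)
F = -3738 (F = 1246*(-3) = -3738)
(-42741 + F)/(-7899 + A) = (-42741 - 3738)/(-7899 - 6103) = -46479/(-14002) = -46479*(-1/14002) = 46479/14002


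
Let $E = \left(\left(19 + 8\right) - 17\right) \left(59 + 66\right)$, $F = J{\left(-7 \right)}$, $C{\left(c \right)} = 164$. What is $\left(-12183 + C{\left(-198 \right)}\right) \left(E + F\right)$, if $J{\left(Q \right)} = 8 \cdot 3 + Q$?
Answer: $-15228073$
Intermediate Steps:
$J{\left(Q \right)} = 24 + Q$
$F = 17$ ($F = 24 - 7 = 17$)
$E = 1250$ ($E = \left(27 - 17\right) 125 = 10 \cdot 125 = 1250$)
$\left(-12183 + C{\left(-198 \right)}\right) \left(E + F\right) = \left(-12183 + 164\right) \left(1250 + 17\right) = \left(-12019\right) 1267 = -15228073$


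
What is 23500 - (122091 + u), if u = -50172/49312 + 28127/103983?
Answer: -499537882907/5066808 ≈ -98590.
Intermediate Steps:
u = -3784621/5066808 (u = -50172*1/49312 + 28127*(1/103983) = -12543/12328 + 2557/9453 = -3784621/5066808 ≈ -0.74694)
23500 - (122091 + u) = 23500 - (122091 - 3784621/5066808) = 23500 - 1*618607870907/5066808 = 23500 - 618607870907/5066808 = -499537882907/5066808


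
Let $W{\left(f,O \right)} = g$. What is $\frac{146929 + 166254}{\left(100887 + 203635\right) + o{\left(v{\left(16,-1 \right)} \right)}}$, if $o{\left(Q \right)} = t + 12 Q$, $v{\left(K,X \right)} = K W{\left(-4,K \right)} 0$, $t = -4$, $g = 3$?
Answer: $\frac{313183}{304518} \approx 1.0285$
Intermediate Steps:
$W{\left(f,O \right)} = 3$
$v{\left(K,X \right)} = 0$ ($v{\left(K,X \right)} = K 3 \cdot 0 = 3 K 0 = 0$)
$o{\left(Q \right)} = -4 + 12 Q$
$\frac{146929 + 166254}{\left(100887 + 203635\right) + o{\left(v{\left(16,-1 \right)} \right)}} = \frac{146929 + 166254}{\left(100887 + 203635\right) + \left(-4 + 12 \cdot 0\right)} = \frac{313183}{304522 + \left(-4 + 0\right)} = \frac{313183}{304522 - 4} = \frac{313183}{304518}$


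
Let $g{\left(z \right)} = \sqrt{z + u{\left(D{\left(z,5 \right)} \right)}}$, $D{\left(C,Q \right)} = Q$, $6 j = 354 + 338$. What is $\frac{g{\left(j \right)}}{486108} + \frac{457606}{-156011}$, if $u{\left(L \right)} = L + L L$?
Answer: $- \frac{457606}{156011} + \frac{\sqrt{327}}{729162} \approx -2.9331$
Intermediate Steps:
$j = \frac{346}{3}$ ($j = \frac{354 + 338}{6} = \frac{1}{6} \cdot 692 = \frac{346}{3} \approx 115.33$)
$u{\left(L \right)} = L + L^{2}$
$g{\left(z \right)} = \sqrt{30 + z}$ ($g{\left(z \right)} = \sqrt{z + 5 \left(1 + 5\right)} = \sqrt{z + 5 \cdot 6} = \sqrt{z + 30} = \sqrt{30 + z}$)
$\frac{g{\left(j \right)}}{486108} + \frac{457606}{-156011} = \frac{\sqrt{30 + \frac{346}{3}}}{486108} + \frac{457606}{-156011} = \sqrt{\frac{436}{3}} \cdot \frac{1}{486108} + 457606 \left(- \frac{1}{156011}\right) = \frac{2 \sqrt{327}}{3} \cdot \frac{1}{486108} - \frac{457606}{156011} = \frac{\sqrt{327}}{729162} - \frac{457606}{156011} = - \frac{457606}{156011} + \frac{\sqrt{327}}{729162}$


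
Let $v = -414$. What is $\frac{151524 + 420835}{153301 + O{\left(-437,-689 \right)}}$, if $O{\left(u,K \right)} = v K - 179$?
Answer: $\frac{572359}{438368} \approx 1.3057$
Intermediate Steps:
$O{\left(u,K \right)} = -179 - 414 K$ ($O{\left(u,K \right)} = - 414 K - 179 = -179 - 414 K$)
$\frac{151524 + 420835}{153301 + O{\left(-437,-689 \right)}} = \frac{151524 + 420835}{153301 - -285067} = \frac{572359}{153301 + \left(-179 + 285246\right)} = \frac{572359}{153301 + 285067} = \frac{572359}{438368}$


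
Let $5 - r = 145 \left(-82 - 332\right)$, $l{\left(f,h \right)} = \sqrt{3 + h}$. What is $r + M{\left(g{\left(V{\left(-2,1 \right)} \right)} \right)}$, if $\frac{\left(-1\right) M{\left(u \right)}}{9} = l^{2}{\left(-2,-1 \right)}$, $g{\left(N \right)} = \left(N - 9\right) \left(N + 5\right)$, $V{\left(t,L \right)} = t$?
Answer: $60017$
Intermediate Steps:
$g{\left(N \right)} = \left(-9 + N\right) \left(5 + N\right)$
$r = 60035$ ($r = 5 - 145 \left(-82 - 332\right) = 5 - 145 \left(-414\right) = 5 - -60030 = 5 + 60030 = 60035$)
$M{\left(u \right)} = -18$ ($M{\left(u \right)} = - 9 \left(\sqrt{3 - 1}\right)^{2} = - 9 \left(\sqrt{2}\right)^{2} = \left(-9\right) 2 = -18$)
$r + M{\left(g{\left(V{\left(-2,1 \right)} \right)} \right)} = 60035 - 18 = 60017$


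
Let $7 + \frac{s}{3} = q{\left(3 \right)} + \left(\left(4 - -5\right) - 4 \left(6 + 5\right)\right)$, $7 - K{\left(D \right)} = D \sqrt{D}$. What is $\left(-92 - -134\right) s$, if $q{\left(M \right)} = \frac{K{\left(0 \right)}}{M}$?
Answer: $-4998$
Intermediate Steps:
$K{\left(D \right)} = 7 - D^{\frac{3}{2}}$ ($K{\left(D \right)} = 7 - D \sqrt{D} = 7 - D^{\frac{3}{2}}$)
$q{\left(M \right)} = \frac{7}{M}$ ($q{\left(M \right)} = \frac{7 - 0^{\frac{3}{2}}}{M} = \frac{7 - 0}{M} = \frac{7 + 0}{M} = \frac{7}{M}$)
$s = -119$ ($s = -21 + 3 \left(\frac{7}{3} + \left(\left(4 - -5\right) - 4 \left(6 + 5\right)\right)\right) = -21 + 3 \left(7 \cdot \frac{1}{3} + \left(\left(4 + 5\right) - 4 \cdot 11\right)\right) = -21 + 3 \left(\frac{7}{3} + \left(9 - 44\right)\right) = -21 + 3 \left(\frac{7}{3} - 35\right) = -21 + 3 \left(- \frac{98}{3}\right) = -21 - 98 = -119$)
$\left(-92 - -134\right) s = \left(-92 - -134\right) \left(-119\right) = \left(-92 + 134\right) \left(-119\right) = 42 \left(-119\right) = -4998$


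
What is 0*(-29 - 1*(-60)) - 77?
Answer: -77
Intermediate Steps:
0*(-29 - 1*(-60)) - 77 = 0*(-29 + 60) - 77 = 0*31 - 77 = 0 - 77 = -77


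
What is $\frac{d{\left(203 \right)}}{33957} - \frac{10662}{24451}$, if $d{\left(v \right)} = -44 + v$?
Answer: $- \frac{2436475}{5648181} \approx -0.43137$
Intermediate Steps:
$\frac{d{\left(203 \right)}}{33957} - \frac{10662}{24451} = \frac{-44 + 203}{33957} - \frac{10662}{24451} = 159 \cdot \frac{1}{33957} - \frac{10662}{24451} = \frac{53}{11319} - \frac{10662}{24451} = - \frac{2436475}{5648181}$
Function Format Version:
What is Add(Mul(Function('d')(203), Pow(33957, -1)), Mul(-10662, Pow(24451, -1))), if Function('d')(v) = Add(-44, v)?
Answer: Rational(-2436475, 5648181) ≈ -0.43137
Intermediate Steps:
Add(Mul(Function('d')(203), Pow(33957, -1)), Mul(-10662, Pow(24451, -1))) = Add(Mul(Add(-44, 203), Pow(33957, -1)), Mul(-10662, Pow(24451, -1))) = Add(Mul(159, Rational(1, 33957)), Mul(-10662, Rational(1, 24451))) = Add(Rational(53, 11319), Rational(-10662, 24451)) = Rational(-2436475, 5648181)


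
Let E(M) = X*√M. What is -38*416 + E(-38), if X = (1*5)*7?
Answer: -15808 + 35*I*√38 ≈ -15808.0 + 215.75*I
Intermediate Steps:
X = 35 (X = 5*7 = 35)
E(M) = 35*√M
-38*416 + E(-38) = -38*416 + 35*√(-38) = -15808 + 35*(I*√38) = -15808 + 35*I*√38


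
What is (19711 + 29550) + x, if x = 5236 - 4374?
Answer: 50123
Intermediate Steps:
x = 862
(19711 + 29550) + x = (19711 + 29550) + 862 = 49261 + 862 = 50123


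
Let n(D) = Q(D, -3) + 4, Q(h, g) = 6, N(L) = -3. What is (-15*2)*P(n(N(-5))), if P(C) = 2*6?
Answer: -360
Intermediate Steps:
n(D) = 10 (n(D) = 6 + 4 = 10)
P(C) = 12
(-15*2)*P(n(N(-5))) = -15*2*12 = -30*12 = -360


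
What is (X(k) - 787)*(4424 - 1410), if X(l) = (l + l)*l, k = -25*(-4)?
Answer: 57907982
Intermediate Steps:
k = 100
X(l) = 2*l**2 (X(l) = (2*l)*l = 2*l**2)
(X(k) - 787)*(4424 - 1410) = (2*100**2 - 787)*(4424 - 1410) = (2*10000 - 787)*3014 = (20000 - 787)*3014 = 19213*3014 = 57907982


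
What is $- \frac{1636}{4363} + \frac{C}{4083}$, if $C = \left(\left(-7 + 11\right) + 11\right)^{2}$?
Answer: $- \frac{1899371}{5938043} \approx -0.31986$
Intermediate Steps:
$C = 225$ ($C = \left(4 + 11\right)^{2} = 15^{2} = 225$)
$- \frac{1636}{4363} + \frac{C}{4083} = - \frac{1636}{4363} + \frac{225}{4083} = \left(-1636\right) \frac{1}{4363} + 225 \cdot \frac{1}{4083} = - \frac{1636}{4363} + \frac{75}{1361} = - \frac{1899371}{5938043}$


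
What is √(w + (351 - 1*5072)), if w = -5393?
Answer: I*√10114 ≈ 100.57*I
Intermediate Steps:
√(w + (351 - 1*5072)) = √(-5393 + (351 - 1*5072)) = √(-5393 + (351 - 5072)) = √(-5393 - 4721) = √(-10114) = I*√10114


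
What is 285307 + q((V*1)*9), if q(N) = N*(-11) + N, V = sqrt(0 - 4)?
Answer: 285307 - 180*I ≈ 2.8531e+5 - 180.0*I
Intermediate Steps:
V = 2*I (V = sqrt(-4) = 2*I ≈ 2.0*I)
q(N) = -10*N (q(N) = -11*N + N = -10*N)
285307 + q((V*1)*9) = 285307 - 10*(2*I)*1*9 = 285307 - 10*2*I*9 = 285307 - 180*I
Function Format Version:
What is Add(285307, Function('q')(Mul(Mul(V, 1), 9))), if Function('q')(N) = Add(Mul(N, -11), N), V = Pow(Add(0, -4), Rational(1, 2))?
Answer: Add(285307, Mul(-180, I)) ≈ Add(2.8531e+5, Mul(-180.00, I))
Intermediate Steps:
V = Mul(2, I) (V = Pow(-4, Rational(1, 2)) = Mul(2, I) ≈ Mul(2.0000, I))
Function('q')(N) = Mul(-10, N) (Function('q')(N) = Add(Mul(-11, N), N) = Mul(-10, N))
Add(285307, Function('q')(Mul(Mul(V, 1), 9))) = Add(285307, Mul(-10, Mul(Mul(Mul(2, I), 1), 9))) = Add(285307, Mul(-10, Mul(Mul(2, I), 9))) = Add(285307, Mul(-10, Mul(18, I))) = Add(285307, Mul(-180, I))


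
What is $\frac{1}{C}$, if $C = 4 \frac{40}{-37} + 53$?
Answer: $\frac{37}{1801} \approx 0.020544$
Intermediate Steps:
$C = \frac{1801}{37}$ ($C = 4 \cdot 40 \left(- \frac{1}{37}\right) + 53 = 4 \left(- \frac{40}{37}\right) + 53 = - \frac{160}{37} + 53 = \frac{1801}{37} \approx 48.676$)
$\frac{1}{C} = \frac{1}{\frac{1801}{37}} = \frac{37}{1801}$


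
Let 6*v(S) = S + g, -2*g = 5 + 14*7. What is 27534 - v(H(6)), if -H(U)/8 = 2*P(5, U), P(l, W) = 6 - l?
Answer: 110181/4 ≈ 27545.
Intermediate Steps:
g = -103/2 (g = -(5 + 14*7)/2 = -(5 + 98)/2 = -½*103 = -103/2 ≈ -51.500)
H(U) = -16 (H(U) = -16*(6 - 1*5) = -16*(6 - 5) = -16)
v(S) = -103/12 + S/6 (v(S) = (S - 103/2)/6 = (-103/2 + S)/6 = -103/12 + S/6)
27534 - v(H(6)) = 27534 - (-103/12 + (⅙)*(-16)) = 27534 - (-103/12 - 8/3) = 27534 - 1*(-45/4) = 27534 + 45/4 = 110181/4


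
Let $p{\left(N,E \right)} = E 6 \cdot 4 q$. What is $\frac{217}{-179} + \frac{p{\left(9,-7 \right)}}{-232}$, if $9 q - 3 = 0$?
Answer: $- \frac{5040}{5191} \approx -0.97091$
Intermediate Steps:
$q = \frac{1}{3}$ ($q = \frac{1}{3} + \frac{1}{9} \cdot 0 = \frac{1}{3} + 0 = \frac{1}{3} \approx 0.33333$)
$p{\left(N,E \right)} = 8 E$ ($p{\left(N,E \right)} = E 6 \cdot 4 \cdot \frac{1}{3} = 6 E 4 \cdot \frac{1}{3} = 24 E \frac{1}{3} = 8 E$)
$\frac{217}{-179} + \frac{p{\left(9,-7 \right)}}{-232} = \frac{217}{-179} + \frac{8 \left(-7\right)}{-232} = 217 \left(- \frac{1}{179}\right) - - \frac{7}{29} = - \frac{217}{179} + \frac{7}{29} = - \frac{5040}{5191}$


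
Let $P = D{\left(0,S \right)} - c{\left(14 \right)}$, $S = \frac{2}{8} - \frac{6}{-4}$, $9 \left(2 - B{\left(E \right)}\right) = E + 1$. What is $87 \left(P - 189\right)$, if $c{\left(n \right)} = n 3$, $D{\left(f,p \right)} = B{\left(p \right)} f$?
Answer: $-20097$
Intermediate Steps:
$B{\left(E \right)} = \frac{17}{9} - \frac{E}{9}$ ($B{\left(E \right)} = 2 - \frac{E + 1}{9} = 2 - \frac{1 + E}{9} = 2 - \left(\frac{1}{9} + \frac{E}{9}\right) = \frac{17}{9} - \frac{E}{9}$)
$S = \frac{7}{4}$ ($S = 2 \cdot \frac{1}{8} - - \frac{3}{2} = \frac{1}{4} + \frac{3}{2} = \frac{7}{4} \approx 1.75$)
$D{\left(f,p \right)} = f \left(\frac{17}{9} - \frac{p}{9}\right)$ ($D{\left(f,p \right)} = \left(\frac{17}{9} - \frac{p}{9}\right) f = f \left(\frac{17}{9} - \frac{p}{9}\right)$)
$c{\left(n \right)} = 3 n$
$P = -42$ ($P = \frac{1}{9} \cdot 0 \left(17 - \frac{7}{4}\right) - 3 \cdot 14 = \frac{1}{9} \cdot 0 \left(17 - \frac{7}{4}\right) - 42 = \frac{1}{9} \cdot 0 \cdot \frac{61}{4} - 42 = 0 - 42 = -42$)
$87 \left(P - 189\right) = 87 \left(-42 - 189\right) = 87 \left(-231\right) = -20097$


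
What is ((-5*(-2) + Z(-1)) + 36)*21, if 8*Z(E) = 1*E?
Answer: 7707/8 ≈ 963.38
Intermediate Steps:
Z(E) = E/8 (Z(E) = (1*E)/8 = E/8)
((-5*(-2) + Z(-1)) + 36)*21 = ((-5*(-2) + (1/8)*(-1)) + 36)*21 = ((10 - 1/8) + 36)*21 = (79/8 + 36)*21 = (367/8)*21 = 7707/8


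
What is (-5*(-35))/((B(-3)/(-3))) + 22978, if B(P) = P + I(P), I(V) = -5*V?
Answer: 91737/4 ≈ 22934.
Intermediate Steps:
B(P) = -4*P (B(P) = P - 5*P = -4*P)
(-5*(-35))/((B(-3)/(-3))) + 22978 = (-5*(-35))/((-4*(-3)/(-3))) + 22978 = 175/((12*(-1/3))) + 22978 = 175/(-4) + 22978 = 175*(-1/4) + 22978 = -175/4 + 22978 = 91737/4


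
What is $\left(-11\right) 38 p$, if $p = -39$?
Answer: $16302$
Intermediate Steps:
$\left(-11\right) 38 p = \left(-11\right) 38 \left(-39\right) = \left(-418\right) \left(-39\right) = 16302$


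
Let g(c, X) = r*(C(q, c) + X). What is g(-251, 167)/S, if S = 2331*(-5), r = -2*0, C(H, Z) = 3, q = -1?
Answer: 0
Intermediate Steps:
r = 0
g(c, X) = 0 (g(c, X) = 0*(3 + X) = 0)
S = -11655
g(-251, 167)/S = 0/(-11655) = 0*(-1/11655) = 0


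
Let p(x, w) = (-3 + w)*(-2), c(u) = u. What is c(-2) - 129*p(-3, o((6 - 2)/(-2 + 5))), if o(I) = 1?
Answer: -518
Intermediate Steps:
p(x, w) = 6 - 2*w
c(-2) - 129*p(-3, o((6 - 2)/(-2 + 5))) = -2 - 129*(6 - 2*1) = -2 - 129*(6 - 2) = -2 - 129*4 = -2 - 516 = -518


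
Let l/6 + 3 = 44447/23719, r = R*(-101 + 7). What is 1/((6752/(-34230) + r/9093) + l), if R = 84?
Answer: -175776646605/1374964088212 ≈ -0.12784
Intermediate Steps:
r = -7896 (r = 84*(-101 + 7) = 84*(-94) = -7896)
l = -160260/23719 (l = -18 + 6*(44447/23719) = -18 + 266682/23719 = -160260/23719 ≈ -6.7566)
1/((6752/(-34230) + r/9093) + l) = 1/((6752/(-34230) - 7896/9093) - 160260/23719) = 1/((6752*(-1/34230) - 7896*1/9093) - 160260/23719) = 1/((-3376/17115 - 376/433) - 160260/23719) = 1/(-7897048/7410795 - 160260/23719) = 1/(-1374964088212/175776646605) = -175776646605/1374964088212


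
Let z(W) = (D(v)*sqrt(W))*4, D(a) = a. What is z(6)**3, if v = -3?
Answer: -10368*sqrt(6) ≈ -25396.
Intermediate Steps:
z(W) = -12*sqrt(W) (z(W) = -3*sqrt(W)*4 = -12*sqrt(W))
z(6)**3 = (-12*sqrt(6))**3 = -10368*sqrt(6)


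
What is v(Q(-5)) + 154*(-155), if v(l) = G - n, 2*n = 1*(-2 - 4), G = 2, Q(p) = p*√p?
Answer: -23865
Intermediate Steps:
Q(p) = p^(3/2)
n = -3 (n = (1*(-2 - 4))/2 = (1*(-6))/2 = (½)*(-6) = -3)
v(l) = 5 (v(l) = 2 - 1*(-3) = 2 + 3 = 5)
v(Q(-5)) + 154*(-155) = 5 + 154*(-155) = 5 - 23870 = -23865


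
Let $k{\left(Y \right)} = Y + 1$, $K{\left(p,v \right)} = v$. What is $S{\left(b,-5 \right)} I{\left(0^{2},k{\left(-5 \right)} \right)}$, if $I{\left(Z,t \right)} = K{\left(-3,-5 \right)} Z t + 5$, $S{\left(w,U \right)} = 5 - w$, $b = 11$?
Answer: $-30$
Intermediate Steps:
$k{\left(Y \right)} = 1 + Y$
$I{\left(Z,t \right)} = 5 - 5 Z t$ ($I{\left(Z,t \right)} = - 5 Z t + 5 = 5 - 5 Z t$)
$S{\left(b,-5 \right)} I{\left(0^{2},k{\left(-5 \right)} \right)} = \left(5 - 11\right) \left(5 - 5 \cdot 0^{2} \left(1 - 5\right)\right) = \left(5 - 11\right) \left(5 - 0 \left(-4\right)\right) = - 6 \left(5 + 0\right) = \left(-6\right) 5 = -30$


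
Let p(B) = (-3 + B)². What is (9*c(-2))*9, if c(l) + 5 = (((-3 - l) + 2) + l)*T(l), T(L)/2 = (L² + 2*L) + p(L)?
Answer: -4455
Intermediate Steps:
T(L) = 2*L² + 2*(-3 + L)² + 4*L (T(L) = 2*((L² + 2*L) + (-3 + L)²) = 2*(L² + (-3 + L)² + 2*L) = 2*L² + 2*(-3 + L)² + 4*L)
c(l) = -23 - 4*l² + 8*l (c(l) = -5 + (((-3 - l) + 2) + l)*(18 - 8*l + 4*l²) = -5 + ((-1 - l) + l)*(18 - 8*l + 4*l²) = -5 - (18 - 8*l + 4*l²) = -5 + (-18 - 4*l² + 8*l) = -23 - 4*l² + 8*l)
(9*c(-2))*9 = (9*(-23 - 4*(-2)² + 8*(-2)))*9 = (9*(-23 - 4*4 - 16))*9 = (9*(-23 - 16 - 16))*9 = (9*(-55))*9 = -495*9 = -4455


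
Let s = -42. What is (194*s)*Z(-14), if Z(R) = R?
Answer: 114072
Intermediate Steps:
(194*s)*Z(-14) = (194*(-42))*(-14) = -8148*(-14) = 114072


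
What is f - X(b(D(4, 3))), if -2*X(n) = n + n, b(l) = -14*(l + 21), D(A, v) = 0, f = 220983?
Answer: 220689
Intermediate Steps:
b(l) = -294 - 14*l (b(l) = -14*(21 + l) = -294 - 14*l)
X(n) = -n (X(n) = -(n + n)/2 = -n)
f - X(b(D(4, 3))) = 220983 - (-1)*(-294 - 14*0) = 220983 - (-1)*(-294 + 0) = 220983 - (-1)*(-294) = 220983 - 1*294 = 220983 - 294 = 220689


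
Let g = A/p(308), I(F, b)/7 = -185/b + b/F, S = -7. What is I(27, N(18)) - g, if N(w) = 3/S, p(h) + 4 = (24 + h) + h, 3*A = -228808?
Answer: 1498484/477 ≈ 3141.5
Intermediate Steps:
A = -228808/3 (A = (1/3)*(-228808) = -228808/3 ≈ -76269.)
p(h) = 20 + 2*h (p(h) = -4 + ((24 + h) + h) = -4 + (24 + 2*h) = 20 + 2*h)
N(w) = -3/7 (N(w) = 3/(-7) = 3*(-1/7) = -3/7)
I(F, b) = -1295/b + 7*b/F (I(F, b) = 7*(-185/b + b/F) = -1295/b + 7*b/F)
g = -57202/477 (g = -228808/(3*(20 + 2*308)) = -228808/(3*(20 + 616)) = -228808/3/636 = -228808/3*1/636 = -57202/477 ≈ -119.92)
I(27, N(18)) - g = (-1295/(-3/7) + 7*(-3/7)/27) - 1*(-57202/477) = (-1295*(-7/3) + 7*(-3/7)*(1/27)) + 57202/477 = (9065/3 - 1/9) + 57202/477 = 27194/9 + 57202/477 = 1498484/477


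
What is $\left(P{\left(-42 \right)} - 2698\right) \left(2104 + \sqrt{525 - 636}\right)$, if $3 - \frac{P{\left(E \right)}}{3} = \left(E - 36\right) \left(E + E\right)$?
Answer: $-47013880 - 22345 i \sqrt{111} \approx -4.7014 \cdot 10^{7} - 2.3542 \cdot 10^{5} i$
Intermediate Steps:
$P{\left(E \right)} = 9 - 6 E \left(-36 + E\right)$ ($P{\left(E \right)} = 9 - 3 \left(E - 36\right) \left(E + E\right) = 9 - 3 \left(-36 + E\right) 2 E = 9 - 3 \cdot 2 E \left(-36 + E\right) = 9 - 6 E \left(-36 + E\right)$)
$\left(P{\left(-42 \right)} - 2698\right) \left(2104 + \sqrt{525 - 636}\right) = \left(\left(9 - 6 \left(-42\right)^{2} + 216 \left(-42\right)\right) - 2698\right) \left(2104 + \sqrt{525 - 636}\right) = \left(\left(9 - 10584 - 9072\right) - 2698\right) \left(2104 + \sqrt{-111}\right) = \left(\left(9 - 10584 - 9072\right) - 2698\right) \left(2104 + i \sqrt{111}\right) = \left(-19647 - 2698\right) \left(2104 + i \sqrt{111}\right) = - 22345 \left(2104 + i \sqrt{111}\right) = -47013880 - 22345 i \sqrt{111}$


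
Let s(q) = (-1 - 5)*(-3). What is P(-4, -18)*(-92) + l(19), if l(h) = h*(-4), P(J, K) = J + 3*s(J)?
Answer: -4676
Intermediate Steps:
s(q) = 18 (s(q) = -6*(-3) = 18)
P(J, K) = 54 + J (P(J, K) = J + 3*18 = J + 54 = 54 + J)
l(h) = -4*h
P(-4, -18)*(-92) + l(19) = (54 - 4)*(-92) - 4*19 = 50*(-92) - 76 = -4600 - 76 = -4676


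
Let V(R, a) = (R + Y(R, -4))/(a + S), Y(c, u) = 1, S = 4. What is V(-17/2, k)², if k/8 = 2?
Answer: 9/64 ≈ 0.14063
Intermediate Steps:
k = 16 (k = 8*2 = 16)
V(R, a) = (1 + R)/(4 + a) (V(R, a) = (R + 1)/(a + 4) = (1 + R)/(4 + a))
V(-17/2, k)² = ((1 - 17/2)/(4 + 16))² = ((1 - 17*½)/20)² = ((1 - 17/2)/20)² = ((1/20)*(-15/2))² = (-3/8)² = 9/64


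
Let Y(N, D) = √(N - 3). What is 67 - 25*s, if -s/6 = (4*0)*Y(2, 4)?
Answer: 67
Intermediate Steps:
Y(N, D) = √(-3 + N)
s = 0 (s = -6*4*0*√(-3 + 2) = -0*√(-1) = -0*I = -6*0 = 0)
67 - 25*s = 67 - 25*0 = 67 + 0 = 67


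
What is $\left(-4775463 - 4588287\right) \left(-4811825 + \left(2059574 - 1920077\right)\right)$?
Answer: $43750511310000$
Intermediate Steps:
$\left(-4775463 - 4588287\right) \left(-4811825 + \left(2059574 - 1920077\right)\right) = - 9363750 \left(-4811825 + \left(2059574 - 1920077\right)\right) = - 9363750 \left(-4811825 + 139497\right) = \left(-9363750\right) \left(-4672328\right) = 43750511310000$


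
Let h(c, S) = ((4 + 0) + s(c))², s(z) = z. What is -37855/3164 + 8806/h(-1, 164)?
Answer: 243553/252 ≈ 966.48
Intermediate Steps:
h(c, S) = (4 + c)² (h(c, S) = ((4 + 0) + c)² = (4 + c)²)
-37855/3164 + 8806/h(-1, 164) = -37855/3164 + 8806/((4 - 1)²) = -37855*1/3164 + 8806/(3²) = -335/28 + 8806/9 = 243553/252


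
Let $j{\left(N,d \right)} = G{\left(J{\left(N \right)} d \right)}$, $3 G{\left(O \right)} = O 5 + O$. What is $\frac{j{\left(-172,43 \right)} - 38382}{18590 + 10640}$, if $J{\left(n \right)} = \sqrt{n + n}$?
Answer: $- \frac{19191}{14615} + \frac{86 i \sqrt{86}}{14615} \approx -1.3131 + 0.054569 i$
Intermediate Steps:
$J{\left(n \right)} = \sqrt{2} \sqrt{n}$ ($J{\left(n \right)} = \sqrt{2 n} = \sqrt{2} \sqrt{n}$)
$G{\left(O \right)} = 2 O$ ($G{\left(O \right)} = \frac{O 5 + O}{3} = \frac{5 O + O}{3} = \frac{6 O}{3} = 2 O$)
$j{\left(N,d \right)} = 2 d \sqrt{2} \sqrt{N}$ ($j{\left(N,d \right)} = 2 \sqrt{2} \sqrt{N} d = 2 d \sqrt{2} \sqrt{N}$)
$\frac{j{\left(-172,43 \right)} - 38382}{18590 + 10640} = \frac{2 \cdot 43 \sqrt{2} \sqrt{-172} - 38382}{18590 + 10640} = \frac{2 \cdot 43 \sqrt{2} \cdot 2 i \sqrt{43} - 38382}{29230} = \left(172 i \sqrt{86} - 38382\right) \frac{1}{29230} = \left(-38382 + 172 i \sqrt{86}\right) \frac{1}{29230} = - \frac{19191}{14615} + \frac{86 i \sqrt{86}}{14615}$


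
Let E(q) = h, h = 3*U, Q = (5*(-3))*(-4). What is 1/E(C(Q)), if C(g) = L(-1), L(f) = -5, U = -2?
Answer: -⅙ ≈ -0.16667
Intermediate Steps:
Q = 60 (Q = -15*(-4) = 60)
h = -6 (h = 3*(-2) = -6)
C(g) = -5
E(q) = -6
1/E(C(Q)) = 1/(-6) = -⅙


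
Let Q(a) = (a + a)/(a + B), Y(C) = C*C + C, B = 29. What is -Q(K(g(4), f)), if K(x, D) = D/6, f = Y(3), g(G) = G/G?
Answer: -4/31 ≈ -0.12903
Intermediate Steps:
g(G) = 1
Y(C) = C + C² (Y(C) = C² + C = C + C²)
f = 12 (f = 3*(1 + 3) = 3*4 = 12)
K(x, D) = D/6 (K(x, D) = D*(⅙) = D/6)
Q(a) = 2*a/(29 + a) (Q(a) = (a + a)/(a + 29) = (2*a)/(29 + a) = 2*a/(29 + a))
-Q(K(g(4), f)) = -2*(⅙)*12/(29 + (⅙)*12) = -2*2/(29 + 2) = -2*2/31 = -1*4/31 = -4/31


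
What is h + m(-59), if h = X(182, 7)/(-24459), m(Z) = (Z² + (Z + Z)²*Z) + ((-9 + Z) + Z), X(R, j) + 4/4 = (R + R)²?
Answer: -6670518951/8153 ≈ -8.1817e+5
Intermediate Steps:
X(R, j) = -1 + 4*R² (X(R, j) = -1 + (R + R)² = -1 + (2*R)² = -1 + 4*R²)
m(Z) = -9 + Z² + 2*Z + 4*Z³ (m(Z) = (Z² + (2*Z)²*Z) + (-9 + 2*Z) = (Z² + (4*Z²)*Z) + (-9 + 2*Z) = (Z² + 4*Z³) + (-9 + 2*Z) = -9 + Z² + 2*Z + 4*Z³)
h = -44165/8153 (h = (-1 + 4*182²)/(-24459) = (-1 + 4*33124)*(-1/24459) = (-1 + 132496)*(-1/24459) = 132495*(-1/24459) = -44165/8153 ≈ -5.4170)
h + m(-59) = -44165/8153 + (-9 + (-59)² + 2*(-59) + 4*(-59)³) = -44165/8153 + (-9 + 3481 - 118 + 4*(-205379)) = -44165/8153 + (-9 + 3481 - 118 - 821516) = -44165/8153 - 818162 = -6670518951/8153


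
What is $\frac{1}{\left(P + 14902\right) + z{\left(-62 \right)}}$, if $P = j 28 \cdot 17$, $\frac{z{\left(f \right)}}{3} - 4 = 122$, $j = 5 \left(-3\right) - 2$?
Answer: $\frac{1}{7188} \approx 0.00013912$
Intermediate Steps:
$j = -17$ ($j = -15 - 2 = -17$)
$z{\left(f \right)} = 378$ ($z{\left(f \right)} = 12 + 3 \cdot 122 = 12 + 366 = 378$)
$P = -8092$ ($P = \left(-17\right) 28 \cdot 17 = \left(-476\right) 17 = -8092$)
$\frac{1}{\left(P + 14902\right) + z{\left(-62 \right)}} = \frac{1}{\left(-8092 + 14902\right) + 378} = \frac{1}{6810 + 378} = \frac{1}{7188}$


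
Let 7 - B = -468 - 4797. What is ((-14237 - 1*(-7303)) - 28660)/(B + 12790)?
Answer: -17797/9031 ≈ -1.9707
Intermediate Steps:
B = 5272 (B = 7 - (-468 - 4797) = 7 - 1*(-5265) = 7 + 5265 = 5272)
((-14237 - 1*(-7303)) - 28660)/(B + 12790) = ((-14237 - 1*(-7303)) - 28660)/(5272 + 12790) = ((-14237 + 7303) - 28660)/18062 = (-6934 - 28660)*(1/18062) = -35594*1/18062 = -17797/9031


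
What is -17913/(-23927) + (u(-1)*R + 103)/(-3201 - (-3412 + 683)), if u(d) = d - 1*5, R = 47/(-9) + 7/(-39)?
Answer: 203384017/440448216 ≈ 0.46177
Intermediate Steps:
R = -632/117 (R = 47*(-⅑) + 7*(-1/39) = -47/9 - 7/39 = -632/117 ≈ -5.4017)
u(d) = -5 + d (u(d) = d - 5 = -5 + d)
-17913/(-23927) + (u(-1)*R + 103)/(-3201 - (-3412 + 683)) = -17913/(-23927) + ((-5 - 1)*(-632/117) + 103)/(-3201 - (-3412 + 683)) = -17913*(-1/23927) + (-6*(-632/117) + 103)/(-3201 - 1*(-2729)) = 17913/23927 + (1264/39 + 103)/(-3201 + 2729) = 17913/23927 + (5281/39)/(-472) = 17913/23927 + (5281/39)*(-1/472) = 17913/23927 - 5281/18408 = 203384017/440448216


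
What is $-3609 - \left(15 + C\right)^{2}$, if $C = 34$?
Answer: $-6010$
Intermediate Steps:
$-3609 - \left(15 + C\right)^{2} = -3609 - \left(15 + 34\right)^{2} = -3609 - 49^{2} = -3609 - 2401 = -6010$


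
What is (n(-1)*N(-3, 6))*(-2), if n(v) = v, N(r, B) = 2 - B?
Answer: -8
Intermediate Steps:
(n(-1)*N(-3, 6))*(-2) = -(2 - 1*6)*(-2) = -(2 - 6)*(-2) = -1*(-4)*(-2) = 4*(-2) = -8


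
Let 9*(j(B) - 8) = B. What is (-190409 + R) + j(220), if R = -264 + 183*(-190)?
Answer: -2028695/9 ≈ -2.2541e+5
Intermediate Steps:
R = -35034 (R = -264 - 34770 = -35034)
j(B) = 8 + B/9
(-190409 + R) + j(220) = (-190409 - 35034) + (8 + (1/9)*220) = -225443 + (8 + 220/9) = -225443 + 292/9 = -2028695/9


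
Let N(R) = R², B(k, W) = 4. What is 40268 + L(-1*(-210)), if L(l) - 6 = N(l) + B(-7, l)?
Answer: 84378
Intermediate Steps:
L(l) = 10 + l² (L(l) = 6 + (l² + 4) = 6 + (4 + l²) = 10 + l²)
40268 + L(-1*(-210)) = 40268 + (10 + (-1*(-210))²) = 40268 + (10 + 210²) = 40268 + (10 + 44100) = 40268 + 44110 = 84378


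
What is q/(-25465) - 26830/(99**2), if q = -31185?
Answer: -6865123/4537863 ≈ -1.5129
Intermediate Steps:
q/(-25465) - 26830/(99**2) = -31185/(-25465) - 26830/(99**2) = -31185*(-1/25465) - 26830/9801 = 567/463 - 26830*1/9801 = 567/463 - 26830/9801 = -6865123/4537863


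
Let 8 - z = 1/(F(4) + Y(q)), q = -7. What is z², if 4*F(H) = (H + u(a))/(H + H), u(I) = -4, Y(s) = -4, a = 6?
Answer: 1089/16 ≈ 68.063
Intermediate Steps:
F(H) = (-4 + H)/(8*H) (F(H) = ((H - 4)/(H + H))/4 = ((-4 + H)/((2*H)))/4 = ((-4 + H)*(1/(2*H)))/4 = ((-4 + H)/(2*H))/4 = (-4 + H)/(8*H))
z = 33/4 (z = 8 - 1/((⅛)*(-4 + 4)/4 - 4) = 8 - 1/((⅛)*(¼)*0 - 4) = 8 - 1/(0 - 4) = 8 - 1/(-4) = 8 - 1*(-¼) = 8 + ¼ = 33/4 ≈ 8.2500)
z² = (33/4)² = 1089/16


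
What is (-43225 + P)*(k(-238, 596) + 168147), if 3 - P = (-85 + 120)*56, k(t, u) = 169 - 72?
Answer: -7601600408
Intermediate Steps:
k(t, u) = 97
P = -1957 (P = 3 - (-85 + 120)*56 = 3 - 35*56 = 3 - 1*1960 = 3 - 1960 = -1957)
(-43225 + P)*(k(-238, 596) + 168147) = (-43225 - 1957)*(97 + 168147) = -45182*168244 = -7601600408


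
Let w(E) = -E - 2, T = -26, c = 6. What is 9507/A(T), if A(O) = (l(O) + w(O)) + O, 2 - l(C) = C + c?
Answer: 9507/20 ≈ 475.35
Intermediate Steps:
l(C) = -4 - C (l(C) = 2 - (C + 6) = 2 - (6 + C) = 2 + (-6 - C) = -4 - C)
w(E) = -2 - E
A(O) = -6 - O (A(O) = ((-4 - O) + (-2 - O)) + O = (-6 - 2*O) + O = -6 - O)
9507/A(T) = 9507/(-6 - 1*(-26)) = 9507/(-6 + 26) = 9507/20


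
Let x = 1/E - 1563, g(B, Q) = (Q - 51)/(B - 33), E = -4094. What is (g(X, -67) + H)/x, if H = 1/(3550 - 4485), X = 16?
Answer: -26565966/5982993005 ≈ -0.0044402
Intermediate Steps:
g(B, Q) = (-51 + Q)/(-33 + B)
H = -1/935 (H = 1/(-935) = -1/935 ≈ -0.0010695)
x = -6398923/4094 (x = 1/(-4094) - 1563 = -1/4094 - 1563 = -6398923/4094 ≈ -1563.0)
(g(X, -67) + H)/x = ((-51 - 67)/(-33 + 16) - 1/935)/(-6398923/4094) = (-118/(-17) - 1/935)*(-4094/6398923) = (-1/17*(-118) - 1/935)*(-4094/6398923) = (118/17 - 1/935)*(-4094/6398923) = (6489/935)*(-4094/6398923) = -26565966/5982993005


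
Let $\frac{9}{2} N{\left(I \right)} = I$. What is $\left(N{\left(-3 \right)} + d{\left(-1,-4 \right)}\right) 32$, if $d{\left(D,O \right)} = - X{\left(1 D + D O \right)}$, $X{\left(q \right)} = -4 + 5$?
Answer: $- \frac{160}{3} \approx -53.333$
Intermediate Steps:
$X{\left(q \right)} = 1$
$N{\left(I \right)} = \frac{2 I}{9}$
$d{\left(D,O \right)} = -1$ ($d{\left(D,O \right)} = \left(-1\right) 1 = -1$)
$\left(N{\left(-3 \right)} + d{\left(-1,-4 \right)}\right) 32 = \left(\frac{2}{9} \left(-3\right) - 1\right) 32 = \left(- \frac{2}{3} - 1\right) 32 = \left(- \frac{5}{3}\right) 32 = - \frac{160}{3}$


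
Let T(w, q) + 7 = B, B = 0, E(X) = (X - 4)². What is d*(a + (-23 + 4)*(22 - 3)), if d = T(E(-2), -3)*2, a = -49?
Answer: 5740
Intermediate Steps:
E(X) = (-4 + X)²
T(w, q) = -7 (T(w, q) = -7 + 0 = -7)
d = -14 (d = -7*2 = -14)
d*(a + (-23 + 4)*(22 - 3)) = -14*(-49 + (-23 + 4)*(22 - 3)) = -14*(-49 - 19*19) = -14*(-49 - 361) = -14*(-410) = 5740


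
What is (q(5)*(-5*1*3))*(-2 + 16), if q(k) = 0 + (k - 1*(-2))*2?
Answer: -2940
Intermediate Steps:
q(k) = 4 + 2*k (q(k) = 0 + (k + 2)*2 = 0 + (2 + k)*2 = 0 + (4 + 2*k) = 4 + 2*k)
(q(5)*(-5*1*3))*(-2 + 16) = ((4 + 2*5)*(-5*1*3))*(-2 + 16) = ((4 + 10)*(-5*3))*14 = (14*(-15))*14 = -210*14 = -2940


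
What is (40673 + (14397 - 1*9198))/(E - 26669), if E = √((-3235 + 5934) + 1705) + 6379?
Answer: -58171430/25729981 - 5734*√1101/25729981 ≈ -2.2682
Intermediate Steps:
E = 6379 + 2*√1101 (E = √(2699 + 1705) + 6379 = √4404 + 6379 = 2*√1101 + 6379 = 6379 + 2*√1101 ≈ 6445.4)
(40673 + (14397 - 1*9198))/(E - 26669) = (40673 + (14397 - 1*9198))/((6379 + 2*√1101) - 26669) = (40673 + (14397 - 9198))/(-20290 + 2*√1101) = (40673 + 5199)/(-20290 + 2*√1101) = 45872/(-20290 + 2*√1101)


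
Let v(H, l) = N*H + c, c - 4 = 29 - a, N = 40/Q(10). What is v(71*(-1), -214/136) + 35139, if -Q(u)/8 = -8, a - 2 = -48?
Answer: 281389/8 ≈ 35174.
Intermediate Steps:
a = -46 (a = 2 - 48 = -46)
Q(u) = 64 (Q(u) = -8*(-8) = 64)
N = 5/8 (N = 40/64 = 40*(1/64) = 5/8 ≈ 0.62500)
c = 79 (c = 4 + (29 - 1*(-46)) = 4 + (29 + 46) = 4 + 75 = 79)
v(H, l) = 79 + 5*H/8 (v(H, l) = 5*H/8 + 79 = 79 + 5*H/8)
v(71*(-1), -214/136) + 35139 = (79 + 5*(71*(-1))/8) + 35139 = (79 + (5/8)*(-71)) + 35139 = (79 - 355/8) + 35139 = 277/8 + 35139 = 281389/8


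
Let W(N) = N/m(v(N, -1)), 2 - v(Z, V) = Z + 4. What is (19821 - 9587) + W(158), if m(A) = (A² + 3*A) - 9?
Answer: 256986132/25111 ≈ 10234.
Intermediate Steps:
v(Z, V) = -2 - Z (v(Z, V) = 2 - (Z + 4) = 2 - (4 + Z) = 2 + (-4 - Z) = -2 - Z)
m(A) = -9 + A² + 3*A
W(N) = N/(-15 + (-2 - N)² - 3*N) (W(N) = N/(-9 + (-2 - N)² + 3*(-2 - N)) = N/(-9 + (-2 - N)² + (-6 - 3*N)) = N/(-15 + (-2 - N)² - 3*N))
(19821 - 9587) + W(158) = (19821 - 9587) + 158/(-11 + 158 + 158²) = 10234 + 158/(-11 + 158 + 24964) = 10234 + 158/25111 = 256986132/25111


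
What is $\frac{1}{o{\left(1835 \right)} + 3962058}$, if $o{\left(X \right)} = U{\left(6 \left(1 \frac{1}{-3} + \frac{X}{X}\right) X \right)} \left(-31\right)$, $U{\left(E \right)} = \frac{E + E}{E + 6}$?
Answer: $\frac{3673}{14552411494} \approx 2.524 \cdot 10^{-7}$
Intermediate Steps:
$U{\left(E \right)} = \frac{2 E}{6 + E}$
$o{\left(X \right)} = - \frac{248 X}{6 + 4 X}$ ($o{\left(X \right)} = \frac{2 \cdot 6 \left(1 \frac{1}{-3} + \frac{X}{X}\right) X}{6 + 6 \left(1 \frac{1}{-3} + \frac{X}{X}\right) X} \left(-31\right) = \frac{2 \cdot 6 \left(1 \left(- \frac{1}{3}\right) + 1\right) X}{6 + 6 \left(1 \left(- \frac{1}{3}\right) + 1\right) X} \left(-31\right) = \frac{2 \cdot 6 \left(- \frac{1}{3} + 1\right) X}{6 + 6 \left(- \frac{1}{3} + 1\right) X} \left(-31\right) = \frac{2 \cdot 6 \cdot \frac{2}{3} X}{6 + 6 \cdot \frac{2}{3} X} \left(-31\right) = \frac{2 \cdot 4 X}{6 + 4 X} \left(-31\right) = \frac{8 X}{6 + 4 X} \left(-31\right) = - \frac{248 X}{6 + 4 X}$)
$\frac{1}{o{\left(1835 \right)} + 3962058} = \frac{1}{\left(-124\right) 1835 \frac{1}{3 + 2 \cdot 1835} + 3962058} = \frac{1}{\left(-124\right) 1835 \frac{1}{3 + 3670} + 3962058} = \frac{1}{\left(-124\right) 1835 \cdot \frac{1}{3673} + 3962058} = \frac{1}{- \frac{227540}{3673} + 3962058} = \frac{1}{\frac{14552411494}{3673}} = \frac{3673}{14552411494}$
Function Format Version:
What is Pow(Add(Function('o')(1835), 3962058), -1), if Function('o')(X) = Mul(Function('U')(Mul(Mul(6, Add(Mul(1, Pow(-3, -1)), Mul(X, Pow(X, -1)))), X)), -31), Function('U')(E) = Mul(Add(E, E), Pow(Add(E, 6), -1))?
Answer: Rational(3673, 14552411494) ≈ 2.5240e-7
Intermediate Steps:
Function('U')(E) = Mul(2, E, Pow(Add(6, E), -1)) (Function('U')(E) = Mul(Mul(2, E), Pow(Add(6, E), -1)) = Mul(2, E, Pow(Add(6, E), -1)))
Function('o')(X) = Mul(-248, X, Pow(Add(6, Mul(4, X)), -1)) (Function('o')(X) = Mul(Mul(2, Mul(Mul(6, Add(Mul(1, Pow(-3, -1)), Mul(X, Pow(X, -1)))), X), Pow(Add(6, Mul(Mul(6, Add(Mul(1, Pow(-3, -1)), Mul(X, Pow(X, -1)))), X)), -1)), -31) = Mul(Mul(2, Mul(Mul(6, Add(Mul(1, Rational(-1, 3)), 1)), X), Pow(Add(6, Mul(Mul(6, Add(Mul(1, Rational(-1, 3)), 1)), X)), -1)), -31) = Mul(Mul(2, Mul(Mul(6, Add(Rational(-1, 3), 1)), X), Pow(Add(6, Mul(Mul(6, Add(Rational(-1, 3), 1)), X)), -1)), -31) = Mul(Mul(2, Mul(Mul(6, Rational(2, 3)), X), Pow(Add(6, Mul(Mul(6, Rational(2, 3)), X)), -1)), -31) = Mul(Mul(2, Mul(4, X), Pow(Add(6, Mul(4, X)), -1)), -31) = Mul(Mul(8, X, Pow(Add(6, Mul(4, X)), -1)), -31) = Mul(-248, X, Pow(Add(6, Mul(4, X)), -1)))
Pow(Add(Function('o')(1835), 3962058), -1) = Pow(Add(Mul(-124, 1835, Pow(Add(3, Mul(2, 1835)), -1)), 3962058), -1) = Pow(Add(Mul(-124, 1835, Pow(Add(3, 3670), -1)), 3962058), -1) = Pow(Add(Mul(-124, 1835, Pow(3673, -1)), 3962058), -1) = Pow(Add(Mul(-124, 1835, Rational(1, 3673)), 3962058), -1) = Pow(Add(Rational(-227540, 3673), 3962058), -1) = Pow(Rational(14552411494, 3673), -1) = Rational(3673, 14552411494)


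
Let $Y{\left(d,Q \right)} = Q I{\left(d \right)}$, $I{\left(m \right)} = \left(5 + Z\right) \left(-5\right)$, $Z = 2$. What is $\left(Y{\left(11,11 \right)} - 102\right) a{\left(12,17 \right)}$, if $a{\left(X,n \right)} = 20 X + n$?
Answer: $-125159$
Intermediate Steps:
$a{\left(X,n \right)} = n + 20 X$
$I{\left(m \right)} = -35$ ($I{\left(m \right)} = \left(5 + 2\right) \left(-5\right) = 7 \left(-5\right) = -35$)
$Y{\left(d,Q \right)} = - 35 Q$ ($Y{\left(d,Q \right)} = Q \left(-35\right) = - 35 Q$)
$\left(Y{\left(11,11 \right)} - 102\right) a{\left(12,17 \right)} = \left(\left(-35\right) 11 - 102\right) \left(17 + 20 \cdot 12\right) = \left(-385 - 102\right) \left(17 + 240\right) = \left(-487\right) 257 = -125159$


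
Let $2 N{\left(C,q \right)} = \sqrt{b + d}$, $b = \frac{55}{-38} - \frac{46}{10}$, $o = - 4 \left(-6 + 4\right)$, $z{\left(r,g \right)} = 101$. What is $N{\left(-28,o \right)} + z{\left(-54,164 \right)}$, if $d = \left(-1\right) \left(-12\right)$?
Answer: $101 + \frac{\sqrt{214890}}{380} \approx 102.22$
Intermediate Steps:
$o = 8$ ($o = \left(-4\right) \left(-2\right) = 8$)
$d = 12$
$b = - \frac{1149}{190}$ ($b = 55 \left(- \frac{1}{38}\right) - \frac{23}{5} = - \frac{55}{38} - \frac{23}{5} = - \frac{1149}{190} \approx -6.0474$)
$N{\left(C,q \right)} = \frac{\sqrt{214890}}{380}$ ($N{\left(C,q \right)} = \frac{\sqrt{- \frac{1149}{190} + 12}}{2} = \frac{\sqrt{\frac{1131}{190}}}{2} = \frac{\frac{1}{190} \sqrt{214890}}{2} = \frac{\sqrt{214890}}{380}$)
$N{\left(-28,o \right)} + z{\left(-54,164 \right)} = \frac{\sqrt{214890}}{380} + 101 = 101 + \frac{\sqrt{214890}}{380}$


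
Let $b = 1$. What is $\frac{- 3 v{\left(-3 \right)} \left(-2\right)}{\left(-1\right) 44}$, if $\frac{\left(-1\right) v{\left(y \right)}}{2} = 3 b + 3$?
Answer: $\frac{18}{11} \approx 1.6364$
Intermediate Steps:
$v{\left(y \right)} = -12$ ($v{\left(y \right)} = - 2 \left(3 \cdot 1 + 3\right) = - 2 \left(3 + 3\right) = \left(-2\right) 6 = -12$)
$\frac{- 3 v{\left(-3 \right)} \left(-2\right)}{\left(-1\right) 44} = \frac{\left(-3\right) \left(-12\right) \left(-2\right)}{\left(-1\right) 44} = \frac{36 \left(-2\right)}{-44} = \left(-72\right) \left(- \frac{1}{44}\right) = \frac{18}{11}$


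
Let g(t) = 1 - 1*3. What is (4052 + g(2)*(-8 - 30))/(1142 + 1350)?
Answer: 1032/623 ≈ 1.6565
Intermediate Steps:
g(t) = -2 (g(t) = 1 - 3 = -2)
(4052 + g(2)*(-8 - 30))/(1142 + 1350) = (4052 - 2*(-8 - 30))/(1142 + 1350) = (4052 - 2*(-38))/2492 = (4052 + 76)*(1/2492) = 4128*(1/2492) = 1032/623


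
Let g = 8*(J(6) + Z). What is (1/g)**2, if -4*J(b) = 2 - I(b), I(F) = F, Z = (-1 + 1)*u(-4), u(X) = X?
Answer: 1/64 ≈ 0.015625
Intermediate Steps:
Z = 0 (Z = (-1 + 1)*(-4) = 0*(-4) = 0)
J(b) = -1/2 + b/4 (J(b) = -(2 - b)/4 = -1/2 + b/4)
g = 8 (g = 8*((-1/2 + (1/4)*6) + 0) = 8*((-1/2 + 3/2) + 0) = 8*(1 + 0) = 8*1 = 8)
(1/g)**2 = (1/8)**2 = 1/64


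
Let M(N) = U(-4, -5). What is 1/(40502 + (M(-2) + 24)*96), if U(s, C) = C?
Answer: 1/42326 ≈ 2.3626e-5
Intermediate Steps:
M(N) = -5
1/(40502 + (M(-2) + 24)*96) = 1/(40502 + (-5 + 24)*96) = 1/(40502 + 19*96) = 1/(40502 + 1824) = 1/42326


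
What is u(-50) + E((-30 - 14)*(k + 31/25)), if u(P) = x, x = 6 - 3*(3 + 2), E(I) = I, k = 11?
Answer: -13689/25 ≈ -547.56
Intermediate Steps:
x = -9 (x = 6 - 3*5 = 6 - 15 = -9)
u(P) = -9
u(-50) + E((-30 - 14)*(k + 31/25)) = -9 + (-30 - 14)*(11 + 31/25) = -9 - 44*(11 + 31*(1/25)) = -9 - 44*(11 + 31/25) = -9 - 44*306/25 = -9 - 13464/25 = -13689/25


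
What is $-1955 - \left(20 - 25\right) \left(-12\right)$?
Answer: $-2015$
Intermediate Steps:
$-1955 - \left(20 - 25\right) \left(-12\right) = -1955 - \left(-5\right) \left(-12\right) = -1955 - 60 = -2015$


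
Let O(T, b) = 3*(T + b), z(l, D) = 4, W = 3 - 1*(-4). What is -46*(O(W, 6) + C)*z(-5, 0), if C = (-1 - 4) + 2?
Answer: -6624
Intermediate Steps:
W = 7 (W = 3 + 4 = 7)
C = -3 (C = -5 + 2 = -3)
O(T, b) = 3*T + 3*b
-46*(O(W, 6) + C)*z(-5, 0) = -46*((3*7 + 3*6) - 3)*4 = -46*((21 + 18) - 3)*4 = -46*(39 - 3)*4 = -1656*4 = -46*144 = -6624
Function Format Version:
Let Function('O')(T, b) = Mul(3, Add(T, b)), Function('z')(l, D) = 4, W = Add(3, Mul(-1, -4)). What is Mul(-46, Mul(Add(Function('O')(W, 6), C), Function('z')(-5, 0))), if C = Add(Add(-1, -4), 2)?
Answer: -6624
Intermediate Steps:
W = 7 (W = Add(3, 4) = 7)
C = -3 (C = Add(-5, 2) = -3)
Function('O')(T, b) = Add(Mul(3, T), Mul(3, b))
Mul(-46, Mul(Add(Function('O')(W, 6), C), Function('z')(-5, 0))) = Mul(-46, Mul(Add(Add(Mul(3, 7), Mul(3, 6)), -3), 4)) = Mul(-46, Mul(Add(Add(21, 18), -3), 4)) = Mul(-46, Mul(Add(39, -3), 4)) = Mul(-46, Mul(36, 4)) = Mul(-46, 144) = -6624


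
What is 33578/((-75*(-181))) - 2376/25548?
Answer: 68799712/28901175 ≈ 2.3805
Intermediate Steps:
33578/((-75*(-181))) - 2376/25548 = 33578/13575 - 2376*1/25548 = 33578*(1/13575) - 198/2129 = 33578/13575 - 198/2129 = 68799712/28901175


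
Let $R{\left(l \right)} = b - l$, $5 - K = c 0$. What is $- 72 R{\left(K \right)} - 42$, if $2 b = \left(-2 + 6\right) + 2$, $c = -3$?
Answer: $102$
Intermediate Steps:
$K = 5$ ($K = 5 - \left(-3\right) 0 = 5 - 0 = 5 + 0 = 5$)
$b = 3$ ($b = \frac{\left(-2 + 6\right) + 2}{2} = \frac{4 + 2}{2} = \frac{1}{2} \cdot 6 = 3$)
$R{\left(l \right)} = 3 - l$
$- 72 R{\left(K \right)} - 42 = - 72 \left(3 - 5\right) - 42 = \left(-72\right) \left(-2\right) - 42 = 144 - 42 = 102$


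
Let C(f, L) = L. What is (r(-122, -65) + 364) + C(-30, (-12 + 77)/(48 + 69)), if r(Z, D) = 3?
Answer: 3308/9 ≈ 367.56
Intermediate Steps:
(r(-122, -65) + 364) + C(-30, (-12 + 77)/(48 + 69)) = (3 + 364) + (-12 + 77)/(48 + 69) = 367 + 65/117 = 367 + 65*(1/117) = 367 + 5/9 = 3308/9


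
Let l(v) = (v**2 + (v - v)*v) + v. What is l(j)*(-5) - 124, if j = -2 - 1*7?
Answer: -484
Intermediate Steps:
j = -9 (j = -2 - 7 = -9)
l(v) = v + v**2 (l(v) = (v**2 + 0*v) + v = (v**2 + 0) + v = v**2 + v = v + v**2)
l(j)*(-5) - 124 = -9*(1 - 9)*(-5) - 124 = -9*(-8)*(-5) - 124 = 72*(-5) - 124 = -360 - 124 = -484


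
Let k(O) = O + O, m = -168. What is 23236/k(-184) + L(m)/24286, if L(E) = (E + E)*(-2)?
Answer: -70507775/1117156 ≈ -63.114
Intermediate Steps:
k(O) = 2*O
L(E) = -4*E (L(E) = (2*E)*(-2) = -4*E)
23236/k(-184) + L(m)/24286 = 23236/((2*(-184))) - 4*(-168)/24286 = 23236/(-368) + 672*(1/24286) = 23236*(-1/368) + 336/12143 = -5809/92 + 336/12143 = -70507775/1117156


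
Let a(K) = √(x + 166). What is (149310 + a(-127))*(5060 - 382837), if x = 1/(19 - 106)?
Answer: -56405883870 - 377777*√1256367/87 ≈ -5.6411e+10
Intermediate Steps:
x = -1/87 (x = 1/(-87) = -1/87 ≈ -0.011494)
a(K) = √1256367/87 (a(K) = √(-1/87 + 166) = √(14441/87) = √1256367/87)
(149310 + a(-127))*(5060 - 382837) = (149310 + √1256367/87)*(5060 - 382837) = (149310 + √1256367/87)*(-377777) = -56405883870 - 377777*√1256367/87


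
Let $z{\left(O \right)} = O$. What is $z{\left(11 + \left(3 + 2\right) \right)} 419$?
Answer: $6704$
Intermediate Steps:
$z{\left(11 + \left(3 + 2\right) \right)} 419 = \left(11 + \left(3 + 2\right)\right) 419 = \left(11 + 5\right) 419 = 16 \cdot 419 = 6704$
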